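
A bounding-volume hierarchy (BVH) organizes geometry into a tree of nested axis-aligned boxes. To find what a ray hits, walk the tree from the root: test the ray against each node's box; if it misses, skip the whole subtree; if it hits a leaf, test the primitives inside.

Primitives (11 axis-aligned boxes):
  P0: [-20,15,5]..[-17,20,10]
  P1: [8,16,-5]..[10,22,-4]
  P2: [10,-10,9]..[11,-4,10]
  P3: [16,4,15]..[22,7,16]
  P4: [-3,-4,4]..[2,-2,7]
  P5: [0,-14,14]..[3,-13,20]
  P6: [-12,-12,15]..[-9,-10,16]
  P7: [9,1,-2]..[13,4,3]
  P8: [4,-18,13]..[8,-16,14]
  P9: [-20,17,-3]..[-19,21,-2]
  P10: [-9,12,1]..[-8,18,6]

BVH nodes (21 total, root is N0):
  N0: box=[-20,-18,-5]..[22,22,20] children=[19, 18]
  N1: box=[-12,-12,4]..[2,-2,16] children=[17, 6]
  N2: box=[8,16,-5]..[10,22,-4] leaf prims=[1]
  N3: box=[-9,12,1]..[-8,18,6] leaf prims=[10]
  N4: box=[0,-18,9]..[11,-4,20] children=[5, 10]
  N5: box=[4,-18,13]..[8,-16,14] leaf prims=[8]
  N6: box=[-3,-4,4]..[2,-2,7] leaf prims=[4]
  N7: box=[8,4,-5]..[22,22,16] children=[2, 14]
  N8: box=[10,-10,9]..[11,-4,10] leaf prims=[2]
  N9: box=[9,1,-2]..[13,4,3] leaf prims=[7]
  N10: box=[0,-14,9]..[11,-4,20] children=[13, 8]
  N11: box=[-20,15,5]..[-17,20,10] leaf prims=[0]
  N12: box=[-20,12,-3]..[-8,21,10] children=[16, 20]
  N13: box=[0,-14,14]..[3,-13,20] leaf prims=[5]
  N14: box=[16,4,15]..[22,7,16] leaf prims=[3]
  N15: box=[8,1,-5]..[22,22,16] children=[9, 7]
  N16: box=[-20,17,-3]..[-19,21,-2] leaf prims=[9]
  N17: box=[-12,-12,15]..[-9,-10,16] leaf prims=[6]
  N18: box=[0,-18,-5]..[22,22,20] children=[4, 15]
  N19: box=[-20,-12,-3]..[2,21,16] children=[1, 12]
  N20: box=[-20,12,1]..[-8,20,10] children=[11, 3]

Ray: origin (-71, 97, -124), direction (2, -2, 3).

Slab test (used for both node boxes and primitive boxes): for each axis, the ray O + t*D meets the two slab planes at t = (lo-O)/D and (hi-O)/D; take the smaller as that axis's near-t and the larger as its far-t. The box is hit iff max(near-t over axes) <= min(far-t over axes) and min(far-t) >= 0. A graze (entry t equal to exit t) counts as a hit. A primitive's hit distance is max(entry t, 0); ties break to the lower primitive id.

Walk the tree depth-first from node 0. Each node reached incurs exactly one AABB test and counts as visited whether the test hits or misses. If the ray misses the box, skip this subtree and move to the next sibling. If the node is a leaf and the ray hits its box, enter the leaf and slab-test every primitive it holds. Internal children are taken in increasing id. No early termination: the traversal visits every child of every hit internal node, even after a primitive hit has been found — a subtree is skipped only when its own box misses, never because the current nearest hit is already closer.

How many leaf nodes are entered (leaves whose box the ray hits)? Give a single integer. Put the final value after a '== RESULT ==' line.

Walk:
N0 x:[51/2,93/2] y:[75/2,115/2] z:[119/3,48] -> hit [119/3,93/2], descend [18, 19]
  N18 x:[71/2,93/2] y:[75/2,115/2] z:[119/3,48] -> hit [119/3,93/2], descend [4, 15]
    N4 x:[71/2,41] y:[101/2,115/2] z:[133/3,48] -> miss, prune
    N15 x:[79/2,93/2] y:[75/2,48] z:[119/3,140/3] -> hit [119/3,93/2], descend [7, 9]
      N7 x:[79/2,93/2] y:[75/2,93/2] z:[119/3,140/3] -> hit [119/3,93/2], descend [2, 14]
        N2 x:[79/2,81/2] y:[75/2,81/2] z:[119/3,40] -> hit [119/3,40] leaf, test {P1@t=119/3}
        N14 x:[87/2,93/2] y:[45,93/2] z:[139/3,140/3] -> hit [139/3,93/2] leaf, test {P3@t=139/3}
      N9 x:[40,42] y:[93/2,48] z:[122/3,127/3] -> miss, prune
  N19 x:[51/2,73/2] y:[38,109/2] z:[121/3,140/3] -> miss, prune

Visited [0, 18, 4, 15, 7, 2, 14, 9, 19]. Tests: 9 box, 2 leaf. Nearest: P1.

== RESULT ==
2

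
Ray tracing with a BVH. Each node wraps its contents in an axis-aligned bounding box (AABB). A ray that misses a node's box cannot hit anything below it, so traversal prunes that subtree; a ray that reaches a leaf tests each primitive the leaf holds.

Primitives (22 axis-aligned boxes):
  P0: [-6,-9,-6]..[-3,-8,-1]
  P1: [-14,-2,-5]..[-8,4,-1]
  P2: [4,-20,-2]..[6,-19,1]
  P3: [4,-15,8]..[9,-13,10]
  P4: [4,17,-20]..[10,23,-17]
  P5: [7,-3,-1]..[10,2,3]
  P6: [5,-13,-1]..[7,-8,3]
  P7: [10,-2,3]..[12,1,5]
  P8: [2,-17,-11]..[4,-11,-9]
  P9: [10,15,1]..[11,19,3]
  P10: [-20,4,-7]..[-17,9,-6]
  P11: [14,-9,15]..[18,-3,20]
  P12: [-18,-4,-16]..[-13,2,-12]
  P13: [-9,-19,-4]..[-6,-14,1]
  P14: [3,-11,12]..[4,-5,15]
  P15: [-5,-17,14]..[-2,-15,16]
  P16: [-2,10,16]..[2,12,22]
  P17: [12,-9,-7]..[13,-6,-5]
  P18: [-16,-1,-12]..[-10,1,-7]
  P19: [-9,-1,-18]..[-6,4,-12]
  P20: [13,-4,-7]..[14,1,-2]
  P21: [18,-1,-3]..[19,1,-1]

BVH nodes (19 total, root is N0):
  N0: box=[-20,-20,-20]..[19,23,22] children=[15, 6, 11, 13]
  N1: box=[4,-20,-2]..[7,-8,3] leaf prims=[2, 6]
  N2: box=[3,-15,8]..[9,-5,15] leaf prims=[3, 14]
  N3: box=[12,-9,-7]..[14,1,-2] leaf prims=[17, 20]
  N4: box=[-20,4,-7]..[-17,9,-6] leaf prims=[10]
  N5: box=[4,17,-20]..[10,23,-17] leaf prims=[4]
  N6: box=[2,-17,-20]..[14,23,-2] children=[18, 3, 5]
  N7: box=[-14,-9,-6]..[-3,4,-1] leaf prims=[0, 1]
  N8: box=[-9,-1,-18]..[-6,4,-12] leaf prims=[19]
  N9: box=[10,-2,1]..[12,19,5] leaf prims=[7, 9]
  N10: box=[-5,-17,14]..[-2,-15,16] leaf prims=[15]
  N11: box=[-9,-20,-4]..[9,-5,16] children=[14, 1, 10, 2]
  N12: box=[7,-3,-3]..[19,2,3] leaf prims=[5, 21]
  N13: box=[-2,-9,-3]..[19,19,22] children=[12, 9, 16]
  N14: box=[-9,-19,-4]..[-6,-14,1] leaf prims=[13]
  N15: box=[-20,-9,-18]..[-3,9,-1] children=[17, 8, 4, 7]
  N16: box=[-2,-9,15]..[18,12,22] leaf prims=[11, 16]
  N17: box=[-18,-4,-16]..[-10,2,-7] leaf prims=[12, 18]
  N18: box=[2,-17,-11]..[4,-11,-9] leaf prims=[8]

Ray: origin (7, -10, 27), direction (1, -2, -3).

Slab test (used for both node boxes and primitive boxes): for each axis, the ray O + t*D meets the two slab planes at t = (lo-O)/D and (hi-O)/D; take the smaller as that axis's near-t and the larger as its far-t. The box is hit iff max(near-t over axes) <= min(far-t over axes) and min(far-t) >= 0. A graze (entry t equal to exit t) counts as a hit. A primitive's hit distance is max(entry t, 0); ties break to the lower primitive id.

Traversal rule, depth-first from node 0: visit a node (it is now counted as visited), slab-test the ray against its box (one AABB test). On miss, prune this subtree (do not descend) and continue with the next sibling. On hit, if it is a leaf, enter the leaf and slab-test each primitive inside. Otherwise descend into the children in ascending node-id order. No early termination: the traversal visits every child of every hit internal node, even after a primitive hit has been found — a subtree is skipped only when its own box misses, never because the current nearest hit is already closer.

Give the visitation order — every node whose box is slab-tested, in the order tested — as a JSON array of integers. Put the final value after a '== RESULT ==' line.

Traverse from the root:
N0 x:[-27,12] y:[-33/2,5] z:[5/3,47/3] -> hit [5/3,5], descend [6, 11, 13, 15]
  N6 x:[-5,7] y:[-33/2,7/2] z:[29/3,47/3] -> miss, prune
  N11 x:[-16,2] y:[-5/2,5] z:[11/3,31/3] -> miss, prune
  N13 x:[-9,12] y:[-29/2,-1/2] z:[5/3,10] -> miss, prune
  N15 x:[-27,-10] y:[-19/2,-1/2] z:[28/3,15] -> miss, prune

5 AABB tests over nodes [0, 6, 11, 13, 15]; 0 leaves entered; closest miss.

== RESULT ==
[0, 6, 11, 13, 15]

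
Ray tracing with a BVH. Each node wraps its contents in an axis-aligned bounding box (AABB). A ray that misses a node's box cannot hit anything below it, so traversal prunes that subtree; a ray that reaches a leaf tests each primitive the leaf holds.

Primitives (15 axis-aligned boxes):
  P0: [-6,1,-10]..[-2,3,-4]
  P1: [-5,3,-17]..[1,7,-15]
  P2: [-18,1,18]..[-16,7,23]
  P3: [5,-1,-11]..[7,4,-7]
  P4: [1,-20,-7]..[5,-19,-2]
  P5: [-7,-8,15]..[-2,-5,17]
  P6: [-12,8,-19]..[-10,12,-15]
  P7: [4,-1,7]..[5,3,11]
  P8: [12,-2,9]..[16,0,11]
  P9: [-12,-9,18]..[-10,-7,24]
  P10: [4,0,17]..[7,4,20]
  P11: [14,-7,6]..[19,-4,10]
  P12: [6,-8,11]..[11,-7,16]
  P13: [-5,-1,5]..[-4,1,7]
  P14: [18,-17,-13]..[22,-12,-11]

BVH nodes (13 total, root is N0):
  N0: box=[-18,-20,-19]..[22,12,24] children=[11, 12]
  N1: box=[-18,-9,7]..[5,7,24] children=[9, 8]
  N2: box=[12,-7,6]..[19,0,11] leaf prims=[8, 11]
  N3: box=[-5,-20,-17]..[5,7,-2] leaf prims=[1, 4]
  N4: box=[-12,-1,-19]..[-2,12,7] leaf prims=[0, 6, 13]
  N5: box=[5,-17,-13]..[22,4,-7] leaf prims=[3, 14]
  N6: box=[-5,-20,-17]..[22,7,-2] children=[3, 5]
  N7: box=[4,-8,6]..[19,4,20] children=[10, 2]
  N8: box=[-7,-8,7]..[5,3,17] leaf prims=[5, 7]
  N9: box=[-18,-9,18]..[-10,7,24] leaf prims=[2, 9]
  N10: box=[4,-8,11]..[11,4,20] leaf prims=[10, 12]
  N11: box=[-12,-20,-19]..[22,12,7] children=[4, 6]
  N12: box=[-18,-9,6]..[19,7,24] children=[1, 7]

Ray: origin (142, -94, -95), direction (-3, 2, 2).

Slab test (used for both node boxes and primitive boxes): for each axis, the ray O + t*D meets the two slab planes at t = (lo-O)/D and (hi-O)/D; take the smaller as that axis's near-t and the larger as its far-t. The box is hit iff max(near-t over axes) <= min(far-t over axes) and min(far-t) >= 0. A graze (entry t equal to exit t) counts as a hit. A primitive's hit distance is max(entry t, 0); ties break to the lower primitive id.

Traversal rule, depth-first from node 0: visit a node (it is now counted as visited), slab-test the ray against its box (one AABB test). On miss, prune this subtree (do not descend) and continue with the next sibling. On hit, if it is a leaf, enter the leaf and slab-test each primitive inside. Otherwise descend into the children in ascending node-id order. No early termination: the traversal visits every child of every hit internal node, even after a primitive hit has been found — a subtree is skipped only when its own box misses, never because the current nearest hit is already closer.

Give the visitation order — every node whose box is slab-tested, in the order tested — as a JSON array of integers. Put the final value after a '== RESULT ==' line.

Traverse from the root:
N0 x:[40,160/3] y:[37,53] z:[38,119/2] -> hit [40,53], descend [11, 12]
  N11 x:[40,154/3] y:[37,53] z:[38,51] -> hit [40,51], descend [4, 6]
    N4 x:[48,154/3] y:[93/2,53] z:[38,51] -> hit [48,51] leaf, test {P0(miss), P6(miss), P13(miss)}
    N6 x:[40,49] y:[37,101/2] z:[39,93/2] -> hit [40,93/2], descend [3, 5]
      N3 x:[137/3,49] y:[37,101/2] z:[39,93/2] -> hit [137/3,93/2] leaf, test {P1(miss), P4(miss)}
      N5 x:[40,137/3] y:[77/2,49] z:[41,44] -> hit [41,44] leaf, test {P3(miss), P14@t=41}
  N12 x:[41,160/3] y:[85/2,101/2] z:[101/2,119/2] -> hit [101/2,101/2], descend [1, 7]
    N1 x:[137/3,160/3] y:[85/2,101/2] z:[51,119/2] -> miss, prune
    N7 x:[41,46] y:[43,49] z:[101/2,115/2] -> miss, prune

Summary -> nodes [0, 11, 4, 6, 3, 5, 12, 1, 7]; box-tests=9; leaf-entries=3; first=P14

== RESULT ==
[0, 11, 4, 6, 3, 5, 12, 1, 7]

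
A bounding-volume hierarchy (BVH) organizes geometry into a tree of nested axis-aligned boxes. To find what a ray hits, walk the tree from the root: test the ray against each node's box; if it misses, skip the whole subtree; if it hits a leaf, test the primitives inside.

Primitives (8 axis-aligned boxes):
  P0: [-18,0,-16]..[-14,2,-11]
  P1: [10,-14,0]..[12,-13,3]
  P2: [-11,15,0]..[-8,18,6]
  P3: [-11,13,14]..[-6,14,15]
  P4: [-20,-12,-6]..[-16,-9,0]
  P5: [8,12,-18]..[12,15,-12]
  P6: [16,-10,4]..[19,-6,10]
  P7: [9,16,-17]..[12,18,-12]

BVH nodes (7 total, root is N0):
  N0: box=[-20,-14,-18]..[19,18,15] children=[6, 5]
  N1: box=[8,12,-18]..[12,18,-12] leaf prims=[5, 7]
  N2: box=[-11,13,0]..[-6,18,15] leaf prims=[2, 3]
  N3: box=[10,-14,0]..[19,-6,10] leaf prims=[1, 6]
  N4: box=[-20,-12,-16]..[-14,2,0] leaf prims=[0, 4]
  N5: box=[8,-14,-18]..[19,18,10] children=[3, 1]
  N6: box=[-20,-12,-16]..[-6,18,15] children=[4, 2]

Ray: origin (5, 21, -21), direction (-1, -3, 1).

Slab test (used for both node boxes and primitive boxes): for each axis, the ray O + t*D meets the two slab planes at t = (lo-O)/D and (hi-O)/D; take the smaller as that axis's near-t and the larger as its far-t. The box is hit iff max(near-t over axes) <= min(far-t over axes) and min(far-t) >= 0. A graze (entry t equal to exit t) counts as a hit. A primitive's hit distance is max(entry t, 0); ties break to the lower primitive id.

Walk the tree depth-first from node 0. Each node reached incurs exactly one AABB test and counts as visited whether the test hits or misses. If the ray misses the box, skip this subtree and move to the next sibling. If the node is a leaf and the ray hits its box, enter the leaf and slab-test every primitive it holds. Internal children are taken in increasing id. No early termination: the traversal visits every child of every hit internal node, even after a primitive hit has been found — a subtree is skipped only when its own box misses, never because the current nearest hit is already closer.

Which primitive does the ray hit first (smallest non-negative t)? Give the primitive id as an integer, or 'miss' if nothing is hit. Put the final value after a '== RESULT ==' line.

Trace the traversal:
N0 x:[-14,25] y:[1,35/3] z:[3,36] -> hit [3,35/3], descend [5, 6]
  N5 x:[-14,-3] y:[1,35/3] z:[3,31] -> miss, prune
  N6 x:[11,25] y:[1,11] z:[5,36] -> hit [11,11], descend [2, 4]
    N2 x:[11,16] y:[1,8/3] z:[21,36] -> miss, prune
    N4 x:[19,25] y:[19/3,11] z:[5,21] -> miss, prune

Visited [0, 5, 6, 2, 4]. Tests: 5 box, 0 leaf. Nearest: miss.

== RESULT ==
miss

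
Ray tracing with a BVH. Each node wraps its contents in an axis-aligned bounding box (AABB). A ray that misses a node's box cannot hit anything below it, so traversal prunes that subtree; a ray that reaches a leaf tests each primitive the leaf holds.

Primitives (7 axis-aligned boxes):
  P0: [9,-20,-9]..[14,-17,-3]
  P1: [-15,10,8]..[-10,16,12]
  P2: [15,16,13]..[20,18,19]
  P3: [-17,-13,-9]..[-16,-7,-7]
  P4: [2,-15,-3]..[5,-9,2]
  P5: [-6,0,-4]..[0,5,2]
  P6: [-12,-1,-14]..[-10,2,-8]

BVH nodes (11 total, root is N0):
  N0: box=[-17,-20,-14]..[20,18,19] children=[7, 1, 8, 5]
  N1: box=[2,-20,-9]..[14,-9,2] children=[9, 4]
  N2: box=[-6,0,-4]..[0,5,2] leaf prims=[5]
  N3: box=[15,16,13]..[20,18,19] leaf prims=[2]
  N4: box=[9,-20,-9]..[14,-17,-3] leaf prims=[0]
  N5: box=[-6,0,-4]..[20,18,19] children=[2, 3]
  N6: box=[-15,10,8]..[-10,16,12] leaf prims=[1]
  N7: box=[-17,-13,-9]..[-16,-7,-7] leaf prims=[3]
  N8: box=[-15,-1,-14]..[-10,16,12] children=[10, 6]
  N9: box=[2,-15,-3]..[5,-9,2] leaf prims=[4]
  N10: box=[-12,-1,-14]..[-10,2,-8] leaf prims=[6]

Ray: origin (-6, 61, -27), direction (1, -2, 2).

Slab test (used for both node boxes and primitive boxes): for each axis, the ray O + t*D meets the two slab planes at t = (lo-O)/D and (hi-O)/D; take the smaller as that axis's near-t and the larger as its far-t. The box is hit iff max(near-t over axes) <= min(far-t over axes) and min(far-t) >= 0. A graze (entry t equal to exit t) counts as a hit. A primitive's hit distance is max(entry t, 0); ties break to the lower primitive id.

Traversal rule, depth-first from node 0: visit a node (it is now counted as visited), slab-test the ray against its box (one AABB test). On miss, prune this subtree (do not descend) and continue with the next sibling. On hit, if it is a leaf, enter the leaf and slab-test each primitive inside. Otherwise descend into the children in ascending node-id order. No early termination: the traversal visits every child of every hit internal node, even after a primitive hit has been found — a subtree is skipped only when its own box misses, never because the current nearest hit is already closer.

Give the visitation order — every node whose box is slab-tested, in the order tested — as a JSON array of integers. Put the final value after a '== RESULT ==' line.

Traverse from the root:
N0 x:[-11,26] y:[43/2,81/2] z:[13/2,23] -> hit [43/2,23], descend [1, 5, 7, 8]
  N1 x:[8,20] y:[35,81/2] z:[9,29/2] -> miss, prune
  N5 x:[0,26] y:[43/2,61/2] z:[23/2,23] -> hit [43/2,23], descend [2, 3]
    N2 x:[0,6] y:[28,61/2] z:[23/2,29/2] -> miss, prune
    N3 x:[21,26] y:[43/2,45/2] z:[20,23] -> hit [43/2,45/2] leaf, test {P2@t=43/2}
  N7 x:[-11,-10] y:[34,37] z:[9,10] -> miss, prune
  N8 x:[-9,-4] y:[45/2,31] z:[13/2,39/2] -> miss, prune

order=[0, 1, 5, 2, 3, 7, 8]  |boxes|=7  |leaves|=1  hit=P2

== RESULT ==
[0, 1, 5, 2, 3, 7, 8]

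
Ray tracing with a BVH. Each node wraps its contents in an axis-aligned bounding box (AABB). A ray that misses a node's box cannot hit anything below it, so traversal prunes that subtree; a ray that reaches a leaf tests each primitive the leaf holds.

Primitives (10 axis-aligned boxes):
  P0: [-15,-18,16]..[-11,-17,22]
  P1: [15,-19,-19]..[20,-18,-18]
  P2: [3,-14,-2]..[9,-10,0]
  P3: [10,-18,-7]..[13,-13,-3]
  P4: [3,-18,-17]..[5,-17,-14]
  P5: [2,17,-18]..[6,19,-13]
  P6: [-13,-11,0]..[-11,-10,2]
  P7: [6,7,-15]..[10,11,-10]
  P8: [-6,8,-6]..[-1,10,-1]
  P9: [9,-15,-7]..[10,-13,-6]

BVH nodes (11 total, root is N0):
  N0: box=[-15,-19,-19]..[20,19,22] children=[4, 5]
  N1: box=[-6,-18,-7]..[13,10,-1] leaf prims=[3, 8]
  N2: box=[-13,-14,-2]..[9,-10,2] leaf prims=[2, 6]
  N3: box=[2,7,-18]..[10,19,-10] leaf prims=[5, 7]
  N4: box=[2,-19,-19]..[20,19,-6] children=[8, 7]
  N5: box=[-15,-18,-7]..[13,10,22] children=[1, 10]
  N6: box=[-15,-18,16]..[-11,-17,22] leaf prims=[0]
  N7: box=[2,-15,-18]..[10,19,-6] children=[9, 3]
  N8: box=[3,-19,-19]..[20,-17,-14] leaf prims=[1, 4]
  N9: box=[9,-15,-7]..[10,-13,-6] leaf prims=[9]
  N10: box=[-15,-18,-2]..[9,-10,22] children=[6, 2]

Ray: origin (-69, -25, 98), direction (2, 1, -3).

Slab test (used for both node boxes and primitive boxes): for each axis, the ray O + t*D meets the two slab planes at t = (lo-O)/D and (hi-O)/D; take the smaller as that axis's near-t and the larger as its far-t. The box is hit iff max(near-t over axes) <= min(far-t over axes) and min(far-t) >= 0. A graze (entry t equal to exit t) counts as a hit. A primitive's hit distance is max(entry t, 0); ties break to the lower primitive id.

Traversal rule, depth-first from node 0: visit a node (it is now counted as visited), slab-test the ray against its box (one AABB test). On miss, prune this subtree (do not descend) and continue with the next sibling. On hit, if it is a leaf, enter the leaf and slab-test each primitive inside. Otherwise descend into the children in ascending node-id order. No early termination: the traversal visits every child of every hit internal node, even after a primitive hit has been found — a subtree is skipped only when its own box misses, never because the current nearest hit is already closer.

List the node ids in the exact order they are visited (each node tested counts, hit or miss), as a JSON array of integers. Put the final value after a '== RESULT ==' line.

Traverse from the root:
N0 x:[27,89/2] y:[6,44] z:[76/3,39] -> hit [27,39], descend [4, 5]
  N4 x:[71/2,89/2] y:[6,44] z:[104/3,39] -> hit [71/2,39], descend [7, 8]
    N7 x:[71/2,79/2] y:[10,44] z:[104/3,116/3] -> hit [71/2,116/3], descend [3, 9]
      N3 x:[71/2,79/2] y:[32,44] z:[36,116/3] -> hit [36,116/3] leaf, test {P5(miss), P7(miss)}
      N9 x:[39,79/2] y:[10,12] z:[104/3,35] -> miss, prune
    N8 x:[36,89/2] y:[6,8] z:[112/3,39] -> miss, prune
  N5 x:[27,41] y:[7,35] z:[76/3,35] -> hit [27,35], descend [1, 10]
    N1 x:[63/2,41] y:[7,35] z:[33,35] -> hit [33,35] leaf, test {P3(miss), P8@t=33}
    N10 x:[27,39] y:[7,15] z:[76/3,100/3] -> miss, prune

Visited [0, 4, 7, 3, 9, 8, 5, 1, 10]. Tests: 9 box, 2 leaf. Nearest: P8.

== RESULT ==
[0, 4, 7, 3, 9, 8, 5, 1, 10]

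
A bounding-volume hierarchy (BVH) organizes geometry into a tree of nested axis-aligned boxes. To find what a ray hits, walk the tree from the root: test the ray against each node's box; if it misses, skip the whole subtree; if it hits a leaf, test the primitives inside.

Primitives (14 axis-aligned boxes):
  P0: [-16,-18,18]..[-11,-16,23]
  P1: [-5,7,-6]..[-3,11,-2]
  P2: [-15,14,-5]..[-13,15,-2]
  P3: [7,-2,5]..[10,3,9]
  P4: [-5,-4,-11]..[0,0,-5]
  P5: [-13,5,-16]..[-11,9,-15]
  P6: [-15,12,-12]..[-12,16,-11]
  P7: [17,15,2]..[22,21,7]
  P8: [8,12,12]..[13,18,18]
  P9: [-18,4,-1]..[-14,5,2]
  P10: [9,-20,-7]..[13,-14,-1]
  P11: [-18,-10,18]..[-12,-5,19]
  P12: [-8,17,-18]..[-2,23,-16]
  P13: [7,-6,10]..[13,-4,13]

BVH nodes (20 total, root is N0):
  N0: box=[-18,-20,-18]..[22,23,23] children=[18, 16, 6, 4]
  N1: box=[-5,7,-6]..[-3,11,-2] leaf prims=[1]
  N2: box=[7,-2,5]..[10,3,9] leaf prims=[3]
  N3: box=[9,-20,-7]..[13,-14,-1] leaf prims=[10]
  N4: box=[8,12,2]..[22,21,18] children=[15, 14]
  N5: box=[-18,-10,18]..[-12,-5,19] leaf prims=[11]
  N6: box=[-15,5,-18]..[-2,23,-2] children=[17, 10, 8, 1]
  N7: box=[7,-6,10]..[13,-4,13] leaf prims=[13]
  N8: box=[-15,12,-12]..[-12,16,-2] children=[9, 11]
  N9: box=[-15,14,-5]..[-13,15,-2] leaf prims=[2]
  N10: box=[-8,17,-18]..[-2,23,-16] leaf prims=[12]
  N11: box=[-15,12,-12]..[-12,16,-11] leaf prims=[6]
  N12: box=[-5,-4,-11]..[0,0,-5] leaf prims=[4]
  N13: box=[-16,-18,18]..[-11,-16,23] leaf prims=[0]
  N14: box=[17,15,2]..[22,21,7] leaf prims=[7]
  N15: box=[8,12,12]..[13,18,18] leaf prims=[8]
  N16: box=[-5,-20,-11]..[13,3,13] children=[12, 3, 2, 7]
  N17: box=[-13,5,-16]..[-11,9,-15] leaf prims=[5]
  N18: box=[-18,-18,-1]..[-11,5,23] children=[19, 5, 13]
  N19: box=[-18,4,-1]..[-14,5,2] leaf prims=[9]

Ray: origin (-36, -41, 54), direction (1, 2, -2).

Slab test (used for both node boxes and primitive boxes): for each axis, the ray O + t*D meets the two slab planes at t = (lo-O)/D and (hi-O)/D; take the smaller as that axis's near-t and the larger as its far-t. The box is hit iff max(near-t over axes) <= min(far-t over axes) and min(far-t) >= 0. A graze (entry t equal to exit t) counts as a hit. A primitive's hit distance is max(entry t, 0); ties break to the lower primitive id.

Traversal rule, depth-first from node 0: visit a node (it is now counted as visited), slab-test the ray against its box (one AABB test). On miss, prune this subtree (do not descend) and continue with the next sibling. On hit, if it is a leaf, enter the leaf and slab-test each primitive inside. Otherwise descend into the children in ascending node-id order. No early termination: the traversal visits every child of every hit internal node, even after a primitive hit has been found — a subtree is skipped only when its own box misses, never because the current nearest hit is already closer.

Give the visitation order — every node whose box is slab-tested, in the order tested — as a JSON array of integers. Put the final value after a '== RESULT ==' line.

Walk:
N0 x:[18,58] y:[21/2,32] z:[31/2,36] -> hit [18,32], descend [4, 6, 16, 18]
  N4 x:[44,58] y:[53/2,31] z:[18,26] -> miss, prune
  N6 x:[21,34] y:[23,32] z:[28,36] -> hit [28,32], descend [1, 8, 10, 17]
    N1 x:[31,33] y:[24,26] z:[28,30] -> miss, prune
    N8 x:[21,24] y:[53/2,57/2] z:[28,33] -> miss, prune
    N10 x:[28,34] y:[29,32] z:[35,36] -> miss, prune
    N17 x:[23,25] y:[23,25] z:[69/2,35] -> miss, prune
  N16 x:[31,49] y:[21/2,22] z:[41/2,65/2] -> miss, prune
  N18 x:[18,25] y:[23/2,23] z:[31/2,55/2] -> hit [18,23], descend [5, 13, 19]
    N5 x:[18,24] y:[31/2,18] z:[35/2,18] -> hit [18,18] leaf, test {P11@t=18}
    N13 x:[20,25] y:[23/2,25/2] z:[31/2,18] -> miss, prune
    N19 x:[18,22] y:[45/2,23] z:[26,55/2] -> miss, prune

12 AABB tests over nodes [0, 4, 6, 1, 8, 10, 17, 16, 18, 5, 13, 19]; 1 leaf entered; closest P11.

== RESULT ==
[0, 4, 6, 1, 8, 10, 17, 16, 18, 5, 13, 19]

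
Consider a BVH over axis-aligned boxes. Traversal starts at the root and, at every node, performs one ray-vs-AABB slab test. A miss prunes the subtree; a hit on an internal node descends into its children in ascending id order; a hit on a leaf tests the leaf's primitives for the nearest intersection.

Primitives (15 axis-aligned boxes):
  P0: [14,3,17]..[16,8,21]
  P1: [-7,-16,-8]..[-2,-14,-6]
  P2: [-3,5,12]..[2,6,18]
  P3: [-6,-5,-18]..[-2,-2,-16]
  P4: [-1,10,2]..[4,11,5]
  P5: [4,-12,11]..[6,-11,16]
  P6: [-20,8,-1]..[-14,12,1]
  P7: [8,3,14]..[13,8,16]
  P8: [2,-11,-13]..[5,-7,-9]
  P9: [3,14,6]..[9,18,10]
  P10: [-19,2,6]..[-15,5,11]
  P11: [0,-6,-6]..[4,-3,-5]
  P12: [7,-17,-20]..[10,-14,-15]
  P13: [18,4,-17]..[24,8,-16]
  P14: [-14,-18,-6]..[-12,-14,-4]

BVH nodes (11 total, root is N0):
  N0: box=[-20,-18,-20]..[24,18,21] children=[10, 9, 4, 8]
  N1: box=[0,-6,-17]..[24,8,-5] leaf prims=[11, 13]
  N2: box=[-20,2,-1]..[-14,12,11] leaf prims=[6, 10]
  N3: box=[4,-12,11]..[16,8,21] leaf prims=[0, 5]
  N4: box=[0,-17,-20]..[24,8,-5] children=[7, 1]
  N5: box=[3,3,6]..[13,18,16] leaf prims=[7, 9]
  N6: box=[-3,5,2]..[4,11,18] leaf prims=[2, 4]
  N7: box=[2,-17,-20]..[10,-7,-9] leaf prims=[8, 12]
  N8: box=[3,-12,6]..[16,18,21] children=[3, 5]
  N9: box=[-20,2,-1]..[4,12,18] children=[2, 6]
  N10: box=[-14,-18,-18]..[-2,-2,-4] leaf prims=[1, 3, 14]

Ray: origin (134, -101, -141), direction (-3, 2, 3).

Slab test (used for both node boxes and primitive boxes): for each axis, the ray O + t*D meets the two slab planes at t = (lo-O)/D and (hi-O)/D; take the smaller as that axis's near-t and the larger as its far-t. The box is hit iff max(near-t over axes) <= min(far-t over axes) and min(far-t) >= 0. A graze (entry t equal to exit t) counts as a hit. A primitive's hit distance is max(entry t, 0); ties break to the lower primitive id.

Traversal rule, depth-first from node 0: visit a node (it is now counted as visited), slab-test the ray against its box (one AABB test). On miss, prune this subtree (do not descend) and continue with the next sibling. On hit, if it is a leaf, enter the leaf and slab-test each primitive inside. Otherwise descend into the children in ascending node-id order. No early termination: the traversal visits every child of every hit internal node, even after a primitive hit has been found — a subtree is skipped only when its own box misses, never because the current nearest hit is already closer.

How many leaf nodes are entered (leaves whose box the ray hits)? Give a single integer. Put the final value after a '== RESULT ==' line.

Trace the traversal:
N0 x:[110/3,154/3] y:[83/2,119/2] z:[121/3,54] -> hit [83/2,154/3], descend [4, 8, 9, 10]
  N4 x:[110/3,134/3] y:[42,109/2] z:[121/3,136/3] -> hit [42,134/3], descend [1, 7]
    N1 x:[110/3,134/3] y:[95/2,109/2] z:[124/3,136/3] -> miss, prune
    N7 x:[124/3,44] y:[42,47] z:[121/3,44] -> hit [42,44] leaf, test {P8(miss), P12@t=42}
  N8 x:[118/3,131/3] y:[89/2,119/2] z:[49,54] -> miss, prune
  N9 x:[130/3,154/3] y:[103/2,113/2] z:[140/3,53] -> miss, prune
  N10 x:[136/3,148/3] y:[83/2,99/2] z:[41,137/3] -> hit [136/3,137/3] leaf, test {P1(miss), P3(miss), P14(miss)}

Visited [0, 4, 1, 7, 8, 9, 10]. Tests: 7 box, 2 leaf. Nearest: P12.

== RESULT ==
2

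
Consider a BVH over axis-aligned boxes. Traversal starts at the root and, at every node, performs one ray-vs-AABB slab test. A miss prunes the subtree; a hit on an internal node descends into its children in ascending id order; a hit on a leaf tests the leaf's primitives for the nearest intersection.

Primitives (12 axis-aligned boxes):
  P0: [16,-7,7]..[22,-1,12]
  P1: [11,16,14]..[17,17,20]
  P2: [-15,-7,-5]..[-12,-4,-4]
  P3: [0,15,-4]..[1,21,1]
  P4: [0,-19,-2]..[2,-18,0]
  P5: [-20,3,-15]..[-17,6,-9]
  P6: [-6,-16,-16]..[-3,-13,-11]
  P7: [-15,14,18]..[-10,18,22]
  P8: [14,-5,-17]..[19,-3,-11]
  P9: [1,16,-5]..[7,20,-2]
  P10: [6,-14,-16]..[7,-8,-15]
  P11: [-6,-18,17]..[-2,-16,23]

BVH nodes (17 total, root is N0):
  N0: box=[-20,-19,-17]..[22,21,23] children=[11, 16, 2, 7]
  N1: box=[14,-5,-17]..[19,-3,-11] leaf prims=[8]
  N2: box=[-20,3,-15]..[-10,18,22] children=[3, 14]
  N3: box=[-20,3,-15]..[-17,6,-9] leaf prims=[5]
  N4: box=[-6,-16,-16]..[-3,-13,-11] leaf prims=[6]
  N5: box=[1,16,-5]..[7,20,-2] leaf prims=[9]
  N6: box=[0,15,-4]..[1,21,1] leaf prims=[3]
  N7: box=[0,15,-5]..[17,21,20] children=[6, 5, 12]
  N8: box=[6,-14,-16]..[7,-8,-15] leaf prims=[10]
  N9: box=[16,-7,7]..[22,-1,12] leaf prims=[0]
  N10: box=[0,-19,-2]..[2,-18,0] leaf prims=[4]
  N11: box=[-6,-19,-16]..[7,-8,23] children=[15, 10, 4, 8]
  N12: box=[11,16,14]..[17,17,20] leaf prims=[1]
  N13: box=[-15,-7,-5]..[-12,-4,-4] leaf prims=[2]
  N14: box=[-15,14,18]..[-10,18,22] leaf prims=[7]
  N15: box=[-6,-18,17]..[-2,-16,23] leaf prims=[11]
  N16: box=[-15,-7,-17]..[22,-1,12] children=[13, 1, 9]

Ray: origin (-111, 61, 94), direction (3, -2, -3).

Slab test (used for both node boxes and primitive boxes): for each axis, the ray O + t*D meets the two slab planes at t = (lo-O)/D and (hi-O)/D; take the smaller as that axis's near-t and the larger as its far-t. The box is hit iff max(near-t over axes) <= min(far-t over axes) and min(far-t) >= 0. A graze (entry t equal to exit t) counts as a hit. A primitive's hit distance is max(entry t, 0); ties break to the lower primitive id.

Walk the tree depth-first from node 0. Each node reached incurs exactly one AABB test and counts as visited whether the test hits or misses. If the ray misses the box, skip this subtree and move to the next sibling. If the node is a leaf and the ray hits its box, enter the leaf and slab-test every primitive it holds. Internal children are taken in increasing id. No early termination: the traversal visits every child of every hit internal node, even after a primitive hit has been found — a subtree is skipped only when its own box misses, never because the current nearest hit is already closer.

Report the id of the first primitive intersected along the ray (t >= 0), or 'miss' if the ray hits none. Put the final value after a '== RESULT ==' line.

Trace the traversal:
N0 x:[91/3,133/3] y:[20,40] z:[71/3,37] -> hit [91/3,37], descend [2, 7, 11, 16]
  N2 x:[91/3,101/3] y:[43/2,29] z:[24,109/3] -> miss, prune
  N7 x:[37,128/3] y:[20,23] z:[74/3,33] -> miss, prune
  N11 x:[35,118/3] y:[69/2,40] z:[71/3,110/3] -> hit [35,110/3], descend [4, 8, 10, 15]
    N4 x:[35,36] y:[37,77/2] z:[35,110/3] -> miss, prune
    N8 x:[39,118/3] y:[69/2,75/2] z:[109/3,110/3] -> miss, prune
    N10 x:[37,113/3] y:[79/2,40] z:[94/3,32] -> miss, prune
    N15 x:[35,109/3] y:[77/2,79/2] z:[71/3,77/3] -> miss, prune
  N16 x:[32,133/3] y:[31,34] z:[82/3,37] -> hit [32,34], descend [1, 9, 13]
    N1 x:[125/3,130/3] y:[32,33] z:[35,37] -> miss, prune
    N9 x:[127/3,133/3] y:[31,34] z:[82/3,29] -> miss, prune
    N13 x:[32,33] y:[65/2,34] z:[98/3,33] -> hit [98/3,33] leaf, test {P2@t=98/3}

Visited [0, 2, 7, 11, 4, 8, 10, 15, 16, 1, 9, 13]. Tests: 12 box, 1 leaf. Nearest: P2.

== RESULT ==
2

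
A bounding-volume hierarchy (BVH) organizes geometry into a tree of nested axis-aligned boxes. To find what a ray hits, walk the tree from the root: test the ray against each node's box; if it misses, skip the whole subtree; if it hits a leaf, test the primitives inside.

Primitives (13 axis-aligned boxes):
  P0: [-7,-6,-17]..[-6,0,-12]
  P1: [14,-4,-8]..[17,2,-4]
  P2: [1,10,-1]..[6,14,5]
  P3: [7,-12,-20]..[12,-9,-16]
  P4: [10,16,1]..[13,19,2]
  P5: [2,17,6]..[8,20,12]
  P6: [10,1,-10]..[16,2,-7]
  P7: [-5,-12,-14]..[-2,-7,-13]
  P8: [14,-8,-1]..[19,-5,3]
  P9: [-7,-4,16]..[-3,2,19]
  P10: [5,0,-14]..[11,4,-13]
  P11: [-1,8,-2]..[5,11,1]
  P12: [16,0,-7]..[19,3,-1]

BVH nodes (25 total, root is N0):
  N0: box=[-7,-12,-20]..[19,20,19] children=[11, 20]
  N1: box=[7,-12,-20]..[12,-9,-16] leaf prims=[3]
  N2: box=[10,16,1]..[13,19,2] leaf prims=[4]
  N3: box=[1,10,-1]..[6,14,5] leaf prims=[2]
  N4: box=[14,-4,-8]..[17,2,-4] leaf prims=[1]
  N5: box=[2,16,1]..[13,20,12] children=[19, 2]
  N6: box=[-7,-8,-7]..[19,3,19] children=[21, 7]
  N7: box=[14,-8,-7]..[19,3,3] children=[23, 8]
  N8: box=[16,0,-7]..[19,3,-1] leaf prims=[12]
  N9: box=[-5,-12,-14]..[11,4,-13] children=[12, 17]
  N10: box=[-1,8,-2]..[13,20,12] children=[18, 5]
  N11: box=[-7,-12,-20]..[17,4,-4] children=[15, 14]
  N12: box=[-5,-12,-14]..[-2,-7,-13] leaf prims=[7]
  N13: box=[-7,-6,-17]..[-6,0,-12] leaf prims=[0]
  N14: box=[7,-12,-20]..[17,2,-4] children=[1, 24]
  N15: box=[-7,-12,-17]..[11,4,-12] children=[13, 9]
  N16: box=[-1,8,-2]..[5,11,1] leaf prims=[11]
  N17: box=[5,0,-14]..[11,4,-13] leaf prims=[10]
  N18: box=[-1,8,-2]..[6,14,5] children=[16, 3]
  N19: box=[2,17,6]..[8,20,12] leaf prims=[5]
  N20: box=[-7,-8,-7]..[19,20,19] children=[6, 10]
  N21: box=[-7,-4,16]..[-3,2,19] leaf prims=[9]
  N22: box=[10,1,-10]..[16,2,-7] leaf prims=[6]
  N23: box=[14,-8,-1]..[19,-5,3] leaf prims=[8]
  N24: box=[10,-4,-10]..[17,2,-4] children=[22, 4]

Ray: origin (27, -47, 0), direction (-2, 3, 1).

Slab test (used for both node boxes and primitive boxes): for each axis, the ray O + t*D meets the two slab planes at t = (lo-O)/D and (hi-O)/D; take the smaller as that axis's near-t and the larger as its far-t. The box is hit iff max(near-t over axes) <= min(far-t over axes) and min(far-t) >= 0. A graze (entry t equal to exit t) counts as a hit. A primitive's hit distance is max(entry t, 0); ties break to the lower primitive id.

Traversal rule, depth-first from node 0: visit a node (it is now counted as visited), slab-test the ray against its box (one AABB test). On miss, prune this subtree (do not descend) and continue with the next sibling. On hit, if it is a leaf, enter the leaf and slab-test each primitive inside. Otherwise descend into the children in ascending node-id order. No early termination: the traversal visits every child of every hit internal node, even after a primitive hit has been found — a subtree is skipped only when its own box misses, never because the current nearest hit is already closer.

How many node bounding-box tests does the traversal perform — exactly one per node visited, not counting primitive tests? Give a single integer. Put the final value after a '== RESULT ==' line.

Traverse from the root:
N0 x:[4,17] y:[35/3,67/3] z:[-20,19] -> hit [35/3,17], descend [11, 20]
  N11 x:[5,17] y:[35/3,17] z:[-20,-4] -> miss, prune
  N20 x:[4,17] y:[13,67/3] z:[-7,19] -> hit [13,17], descend [6, 10]
    N6 x:[4,17] y:[13,50/3] z:[-7,19] -> hit [13,50/3], descend [7, 21]
      N7 x:[4,13/2] y:[13,50/3] z:[-7,3] -> miss, prune
      N21 x:[15,17] y:[43/3,49/3] z:[16,19] -> hit [16,49/3] leaf, test {P9@t=16}
    N10 x:[7,14] y:[55/3,67/3] z:[-2,12] -> miss, prune

Summary -> nodes [0, 11, 20, 6, 7, 21, 10]; box-tests=7; leaf-entries=1; first=P9

== RESULT ==
7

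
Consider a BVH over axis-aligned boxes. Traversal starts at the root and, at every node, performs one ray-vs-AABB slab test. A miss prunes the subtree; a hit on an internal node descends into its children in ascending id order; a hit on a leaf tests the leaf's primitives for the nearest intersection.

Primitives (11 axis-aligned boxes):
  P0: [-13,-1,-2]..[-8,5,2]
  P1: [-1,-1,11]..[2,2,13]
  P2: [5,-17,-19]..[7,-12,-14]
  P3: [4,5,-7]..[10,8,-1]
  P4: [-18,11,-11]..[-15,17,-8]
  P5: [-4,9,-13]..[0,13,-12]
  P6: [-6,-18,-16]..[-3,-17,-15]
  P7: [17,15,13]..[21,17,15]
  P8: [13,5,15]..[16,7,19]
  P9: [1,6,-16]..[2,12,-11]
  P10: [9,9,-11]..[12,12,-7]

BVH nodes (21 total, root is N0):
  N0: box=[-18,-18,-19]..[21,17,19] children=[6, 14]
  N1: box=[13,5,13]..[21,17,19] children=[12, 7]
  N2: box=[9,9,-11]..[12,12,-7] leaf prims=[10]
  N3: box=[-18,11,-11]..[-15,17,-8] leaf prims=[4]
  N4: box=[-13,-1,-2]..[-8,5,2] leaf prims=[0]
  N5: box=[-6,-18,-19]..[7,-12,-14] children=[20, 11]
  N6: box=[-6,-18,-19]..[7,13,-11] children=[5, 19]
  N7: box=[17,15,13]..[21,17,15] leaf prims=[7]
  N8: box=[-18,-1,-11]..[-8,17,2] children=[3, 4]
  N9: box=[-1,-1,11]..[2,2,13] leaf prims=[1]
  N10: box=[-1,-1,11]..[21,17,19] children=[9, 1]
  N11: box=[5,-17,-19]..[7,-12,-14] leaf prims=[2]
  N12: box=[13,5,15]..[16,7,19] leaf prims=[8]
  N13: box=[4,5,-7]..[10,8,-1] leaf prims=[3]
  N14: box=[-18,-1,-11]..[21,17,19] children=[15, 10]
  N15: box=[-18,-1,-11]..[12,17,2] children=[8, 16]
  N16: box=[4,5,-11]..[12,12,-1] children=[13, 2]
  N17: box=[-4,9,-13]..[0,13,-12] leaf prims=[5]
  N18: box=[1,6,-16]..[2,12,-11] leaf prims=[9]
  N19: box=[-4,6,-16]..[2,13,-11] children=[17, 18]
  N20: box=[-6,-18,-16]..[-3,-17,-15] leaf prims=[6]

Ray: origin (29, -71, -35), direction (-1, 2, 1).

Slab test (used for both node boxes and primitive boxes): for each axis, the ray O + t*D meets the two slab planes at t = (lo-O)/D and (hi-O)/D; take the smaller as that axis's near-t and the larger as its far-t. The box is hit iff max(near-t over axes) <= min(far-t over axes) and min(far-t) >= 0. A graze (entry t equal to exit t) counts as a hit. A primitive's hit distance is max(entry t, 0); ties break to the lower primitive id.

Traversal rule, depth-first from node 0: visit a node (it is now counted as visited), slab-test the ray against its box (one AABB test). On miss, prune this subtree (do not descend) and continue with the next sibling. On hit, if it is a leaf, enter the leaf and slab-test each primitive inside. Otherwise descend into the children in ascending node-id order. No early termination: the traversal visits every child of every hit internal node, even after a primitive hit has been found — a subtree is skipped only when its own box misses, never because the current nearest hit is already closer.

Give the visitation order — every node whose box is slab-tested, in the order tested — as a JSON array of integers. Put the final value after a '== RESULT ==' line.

Trace the traversal:
N0 x:[8,47] y:[53/2,44] z:[16,54] -> hit [53/2,44], descend [6, 14]
  N6 x:[22,35] y:[53/2,42] z:[16,24] -> miss, prune
  N14 x:[8,47] y:[35,44] z:[24,54] -> hit [35,44], descend [10, 15]
    N10 x:[8,30] y:[35,44] z:[46,54] -> miss, prune
    N15 x:[17,47] y:[35,44] z:[24,37] -> hit [35,37], descend [8, 16]
      N8 x:[37,47] y:[35,44] z:[24,37] -> hit [37,37], descend [3, 4]
        N3 x:[44,47] y:[41,44] z:[24,27] -> miss, prune
        N4 x:[37,42] y:[35,38] z:[33,37] -> hit [37,37] leaf, test {P0@t=37}
      N16 x:[17,25] y:[38,83/2] z:[24,34] -> miss, prune

9 AABB tests over nodes [0, 6, 14, 10, 15, 8, 3, 4, 16]; 1 leaf entered; closest P0.

== RESULT ==
[0, 6, 14, 10, 15, 8, 3, 4, 16]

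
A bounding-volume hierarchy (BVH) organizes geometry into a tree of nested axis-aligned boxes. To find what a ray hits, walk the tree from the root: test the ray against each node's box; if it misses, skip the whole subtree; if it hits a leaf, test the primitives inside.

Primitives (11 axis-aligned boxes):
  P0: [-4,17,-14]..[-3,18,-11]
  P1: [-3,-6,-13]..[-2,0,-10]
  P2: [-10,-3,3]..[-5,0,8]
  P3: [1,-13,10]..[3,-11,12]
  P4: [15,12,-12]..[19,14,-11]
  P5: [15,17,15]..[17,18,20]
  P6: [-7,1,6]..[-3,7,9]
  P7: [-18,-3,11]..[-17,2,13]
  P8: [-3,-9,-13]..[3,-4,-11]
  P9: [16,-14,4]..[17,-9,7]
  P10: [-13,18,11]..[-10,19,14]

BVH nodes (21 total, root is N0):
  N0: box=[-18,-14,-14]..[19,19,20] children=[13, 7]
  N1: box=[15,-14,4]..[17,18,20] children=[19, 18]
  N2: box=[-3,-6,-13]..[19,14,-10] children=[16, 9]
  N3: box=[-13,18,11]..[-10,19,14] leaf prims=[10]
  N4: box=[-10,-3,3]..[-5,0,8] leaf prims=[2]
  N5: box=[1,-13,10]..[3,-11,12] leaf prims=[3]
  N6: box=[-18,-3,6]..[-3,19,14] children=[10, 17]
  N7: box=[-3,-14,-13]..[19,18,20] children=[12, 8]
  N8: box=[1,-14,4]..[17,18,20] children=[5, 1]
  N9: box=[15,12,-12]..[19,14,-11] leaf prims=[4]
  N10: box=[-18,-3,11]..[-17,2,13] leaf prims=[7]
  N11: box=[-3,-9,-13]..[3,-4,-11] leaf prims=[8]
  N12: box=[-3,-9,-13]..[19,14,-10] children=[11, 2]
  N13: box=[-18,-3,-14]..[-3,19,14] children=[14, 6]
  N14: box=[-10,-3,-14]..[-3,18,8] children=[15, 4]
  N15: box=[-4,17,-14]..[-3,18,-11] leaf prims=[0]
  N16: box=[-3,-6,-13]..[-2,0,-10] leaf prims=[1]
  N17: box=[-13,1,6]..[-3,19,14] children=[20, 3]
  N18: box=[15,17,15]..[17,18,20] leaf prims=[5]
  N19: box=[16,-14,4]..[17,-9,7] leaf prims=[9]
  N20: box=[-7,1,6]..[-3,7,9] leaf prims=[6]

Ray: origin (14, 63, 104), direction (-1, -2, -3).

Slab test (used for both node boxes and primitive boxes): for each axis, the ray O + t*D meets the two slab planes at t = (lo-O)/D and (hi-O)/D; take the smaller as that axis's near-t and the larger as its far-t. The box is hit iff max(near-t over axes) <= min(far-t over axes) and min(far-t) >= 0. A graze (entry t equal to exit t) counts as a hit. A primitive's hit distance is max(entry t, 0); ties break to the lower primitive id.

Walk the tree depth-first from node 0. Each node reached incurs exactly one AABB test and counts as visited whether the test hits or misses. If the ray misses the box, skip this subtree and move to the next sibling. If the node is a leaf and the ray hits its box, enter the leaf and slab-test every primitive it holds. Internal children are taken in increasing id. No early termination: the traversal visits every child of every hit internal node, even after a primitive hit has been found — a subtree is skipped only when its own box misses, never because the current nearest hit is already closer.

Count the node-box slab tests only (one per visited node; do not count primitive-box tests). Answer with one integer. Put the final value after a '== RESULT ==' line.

Walk:
N0 x:[-5,32] y:[22,77/2] z:[28,118/3] -> hit [28,32], descend [7, 13]
  N7 x:[-5,17] y:[45/2,77/2] z:[28,39] -> miss, prune
  N13 x:[17,32] y:[22,33] z:[30,118/3] -> hit [30,32], descend [6, 14]
    N6 x:[17,32] y:[22,33] z:[30,98/3] -> hit [30,32], descend [10, 17]
      N10 x:[31,32] y:[61/2,33] z:[91/3,31] -> hit [31,31] leaf, test {P7@t=31}
      N17 x:[17,27] y:[22,31] z:[30,98/3] -> miss, prune
    N14 x:[17,24] y:[45/2,33] z:[32,118/3] -> miss, prune

7 AABB tests over nodes [0, 7, 13, 6, 10, 17, 14]; 1 leaf entered; closest P7.

== RESULT ==
7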